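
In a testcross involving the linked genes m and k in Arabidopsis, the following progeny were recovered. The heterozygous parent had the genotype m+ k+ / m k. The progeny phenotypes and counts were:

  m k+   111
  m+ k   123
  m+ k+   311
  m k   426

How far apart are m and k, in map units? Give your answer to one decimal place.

24.1 map units

The recombinant classes are m+ k and m k+: 123 + 111 = 234.
Recombination frequency = 234/971 = 0.2410 ≈ 24.1%, i.e. 24.1 map units.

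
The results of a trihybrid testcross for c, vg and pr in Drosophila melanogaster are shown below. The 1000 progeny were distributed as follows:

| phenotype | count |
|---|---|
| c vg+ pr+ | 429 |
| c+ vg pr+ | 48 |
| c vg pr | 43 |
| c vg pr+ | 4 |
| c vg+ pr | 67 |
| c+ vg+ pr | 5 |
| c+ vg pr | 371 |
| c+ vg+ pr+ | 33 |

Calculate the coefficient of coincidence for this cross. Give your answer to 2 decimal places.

0.85

The two most frequent reciprocal classes, c vg+ pr+ and c+ vg pr, are the parental types, so the F1 was c vg+ pr+ / c+ vg pr.
The two rarest classes, c vg pr+ and c+ vg+ pr, are the double crossovers. Comparing them with the parentals, only the vg allele has switched, so vg is the middle locus and the order is c – vg – pr.
c–vg: (76 + 9)/1000 = 0.0850; vg–pr: (115 + 9)/1000 = 0.1240.
Expected DCO frequency = 0.0850 × 0.1240 ≈ 0.01054; observed = 9/1000 ≈ 0.00900.
Coefficient of coincidence = 0.00900/0.01054 ≈ 0.85.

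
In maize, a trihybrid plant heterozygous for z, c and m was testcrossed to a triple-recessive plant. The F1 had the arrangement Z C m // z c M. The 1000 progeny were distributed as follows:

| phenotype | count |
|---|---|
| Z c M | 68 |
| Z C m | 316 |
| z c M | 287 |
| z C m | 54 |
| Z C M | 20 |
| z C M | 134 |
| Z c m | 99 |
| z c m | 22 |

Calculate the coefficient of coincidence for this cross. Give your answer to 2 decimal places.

0.93

The two rarest classes, Z C M and z c m, are the double crossovers. Comparing them with the parentals, only the m allele has switched, so m is the middle locus and the order is c – m – z.
c–m: (233 + 42)/1000 = 0.2750; m–z: (122 + 42)/1000 = 0.1640.
Expected DCO frequency = 0.2750 × 0.1640 ≈ 0.04510; observed = 42/1000 ≈ 0.04200.
Coefficient of coincidence = 0.04200/0.04510 ≈ 0.93.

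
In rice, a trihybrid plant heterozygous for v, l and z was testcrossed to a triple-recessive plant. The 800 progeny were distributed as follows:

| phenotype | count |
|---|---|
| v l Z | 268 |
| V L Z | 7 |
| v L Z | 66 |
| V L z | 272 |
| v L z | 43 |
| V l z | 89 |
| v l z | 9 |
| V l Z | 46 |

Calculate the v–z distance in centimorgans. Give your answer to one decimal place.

13.1 centimorgans

The two most frequent reciprocal classes, v l Z and V L z, are the parental types, so the F1 was v l Z / V L z.
The two rarest classes, v l z and V L Z, are the double crossovers. Comparing them with the parentals, only the z allele has switched, so z is the middle locus and the order is v – z – l.
Crossovers in the v–z interval produce the single-crossover classes V l Z and v L z (46 + 43 = 89) plus the double crossovers (16).
RF(v–z) = (89 + 16) / 800 = 105/800 = 0.1313 → 13.1 centimorgans.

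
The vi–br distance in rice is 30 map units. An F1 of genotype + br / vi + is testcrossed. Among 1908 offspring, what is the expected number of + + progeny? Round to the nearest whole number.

286

A map distance of 30 map units corresponds to a recombination frequency of 0.300.
The F1 is + br / vi +, so + + is a recombinant gamete class with expected frequency r/2 = 0.300/2 = 0.1500.
Expected number = 0.1500 × 1908 = 286.20 ≈ 286.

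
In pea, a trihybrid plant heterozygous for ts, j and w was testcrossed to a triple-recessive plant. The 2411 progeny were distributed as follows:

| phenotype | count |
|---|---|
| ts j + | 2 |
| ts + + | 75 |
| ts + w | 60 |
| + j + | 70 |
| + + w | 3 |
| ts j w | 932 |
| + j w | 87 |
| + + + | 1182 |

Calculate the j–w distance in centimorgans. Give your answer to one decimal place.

The two most frequent reciprocal classes, + + + and ts j w, are the parental types, so the F1 was + + + / ts j w.
The two rarest classes, + + w and ts j +, are the double crossovers. Comparing them with the parentals, only the w allele has switched, so w is the middle locus and the order is ts – w – j.
Crossovers in the w–j interval produce the single-crossover classes + j + and ts + w (70 + 60 = 130) plus the double crossovers (5).
RF(w–j) = (130 + 5) / 2411 = 135/2411 = 0.0560 → 5.6 centimorgans.

5.6 centimorgans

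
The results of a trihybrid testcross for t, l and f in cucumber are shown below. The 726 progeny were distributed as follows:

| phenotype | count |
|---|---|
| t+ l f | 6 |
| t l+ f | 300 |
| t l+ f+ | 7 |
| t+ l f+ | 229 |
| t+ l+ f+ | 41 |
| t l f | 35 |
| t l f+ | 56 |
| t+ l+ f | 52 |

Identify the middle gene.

The two most frequent reciprocal classes, t l+ f and t+ l f+, are the parental types, so the F1 was t l+ f / t+ l f+.
The two rarest classes, t l+ f+ and t+ l f, are the double crossovers. Comparing them with the parentals, only the f allele has switched, so f is the middle locus and the order is t – f – l.

f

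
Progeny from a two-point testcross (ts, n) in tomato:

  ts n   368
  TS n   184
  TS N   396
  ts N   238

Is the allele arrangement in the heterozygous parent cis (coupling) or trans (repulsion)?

cis

The two most frequent classes are TS N (396) and ts n (368); these are the parental (non-recombinant) types.
So the F1 carried TS N on one chromosome and ts n on the other — the recessive alleles are on the same chromosome (cis / coupling).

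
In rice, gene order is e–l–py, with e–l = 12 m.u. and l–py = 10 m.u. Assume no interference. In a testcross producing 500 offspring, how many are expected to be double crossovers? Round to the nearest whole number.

Map distances give recombination frequencies of 0.120 and 0.100 for the two intervals.
With no interference, expected double-crossover frequency = 0.120 × 0.100 = 0.01200.
Expected number = 0.01200 × 500 = 6.00 ≈ 6.

6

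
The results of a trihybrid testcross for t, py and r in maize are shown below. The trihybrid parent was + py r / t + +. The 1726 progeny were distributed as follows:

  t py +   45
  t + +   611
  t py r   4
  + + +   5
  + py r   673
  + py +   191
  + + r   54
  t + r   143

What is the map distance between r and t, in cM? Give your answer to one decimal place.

19.9 cM

The two rarest classes, t py r and + + +, are the double crossovers. Comparing them with the parentals, only the t allele has switched, so t is the middle locus and the order is r – t – py.
Crossovers in the r–t interval produce the single-crossover classes + py + and t + r (191 + 143 = 334) plus the double crossovers (9).
RF(r–t) = (334 + 9) / 1726 = 343/1726 = 0.1987 → 19.9 cM.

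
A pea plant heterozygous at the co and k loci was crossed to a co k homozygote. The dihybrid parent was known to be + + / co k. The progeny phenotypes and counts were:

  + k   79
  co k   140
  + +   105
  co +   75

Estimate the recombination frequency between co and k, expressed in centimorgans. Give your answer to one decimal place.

The recombinant classes are + k and co +: 79 + 75 = 154.
Recombination frequency = 154/399 = 0.3860 ≈ 38.6%, i.e. 38.6 centimorgans.

38.6 centimorgans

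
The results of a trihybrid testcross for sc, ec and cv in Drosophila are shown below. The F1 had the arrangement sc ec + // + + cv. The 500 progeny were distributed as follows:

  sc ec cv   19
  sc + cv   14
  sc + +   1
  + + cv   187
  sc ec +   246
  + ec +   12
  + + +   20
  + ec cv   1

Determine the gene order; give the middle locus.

ec

The two rarest classes, sc + + and + ec cv, are the double crossovers. Comparing them with the parentals, only the ec allele has switched, so ec is the middle locus and the order is cv – ec – sc.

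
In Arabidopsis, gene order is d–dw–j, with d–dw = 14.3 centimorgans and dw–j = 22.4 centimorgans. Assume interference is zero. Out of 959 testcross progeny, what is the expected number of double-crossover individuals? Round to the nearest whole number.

Map distances give recombination frequencies of 0.143 and 0.224 for the two intervals.
With no interference, expected double-crossover frequency = 0.143 × 0.224 = 0.03203.
Expected number = 0.03203 × 959 = 30.72 ≈ 31.

31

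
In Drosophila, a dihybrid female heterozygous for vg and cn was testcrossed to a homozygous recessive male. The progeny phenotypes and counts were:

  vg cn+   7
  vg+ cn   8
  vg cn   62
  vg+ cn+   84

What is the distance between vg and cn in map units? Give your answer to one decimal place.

9.3 map units

The two most frequent classes, vg+ cn+ (84) and vg cn (62), are the parental types, so the F1 was vg+ cn+ / vg cn.
The recombinant classes are vg+ cn and vg cn+: 8 + 7 = 15.
Recombination frequency = 15/161 = 0.0932 ≈ 9.3%, i.e. 9.3 map units.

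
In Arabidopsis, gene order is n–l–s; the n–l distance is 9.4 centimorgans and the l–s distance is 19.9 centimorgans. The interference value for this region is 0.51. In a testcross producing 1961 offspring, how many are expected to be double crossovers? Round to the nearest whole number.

Map distances give recombination frequencies of 0.094 and 0.199 for the two intervals.
With interference 0.51 (so coincidence = 0.49), expected double-crossover frequency = 0.094 × 0.199 × 0.49 = 0.00917.
Expected number = 0.00917 × 1961 = 17.97 ≈ 18.

18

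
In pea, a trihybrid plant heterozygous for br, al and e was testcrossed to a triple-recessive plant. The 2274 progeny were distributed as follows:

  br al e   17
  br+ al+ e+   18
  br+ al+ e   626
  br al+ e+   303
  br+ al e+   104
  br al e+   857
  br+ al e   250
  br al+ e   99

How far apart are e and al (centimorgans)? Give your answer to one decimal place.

25.9 centimorgans

The two most frequent reciprocal classes, br+ al+ e and br al e+, are the parental types, so the F1 was br+ al+ e / br al e+.
The two rarest classes, br+ al+ e+ and br al e, are the double crossovers. Comparing them with the parentals, only the e allele has switched, so e is the middle locus and the order is br – e – al.
Crossovers in the e–al interval produce the single-crossover classes br+ al e and br al+ e+ (250 + 303 = 553) plus the double crossovers (35).
RF(e–al) = (553 + 35) / 2274 = 588/2274 = 0.2586 → 25.9 centimorgans.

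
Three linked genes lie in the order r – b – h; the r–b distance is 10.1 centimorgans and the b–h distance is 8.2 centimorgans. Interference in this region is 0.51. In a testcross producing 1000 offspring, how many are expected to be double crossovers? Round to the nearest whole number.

Map distances give recombination frequencies of 0.101 and 0.082 for the two intervals.
With interference 0.51 (so coincidence = 0.49), expected double-crossover frequency = 0.101 × 0.082 × 0.49 = 0.00406.
Expected number = 0.00406 × 1000 = 4.06 ≈ 4.

4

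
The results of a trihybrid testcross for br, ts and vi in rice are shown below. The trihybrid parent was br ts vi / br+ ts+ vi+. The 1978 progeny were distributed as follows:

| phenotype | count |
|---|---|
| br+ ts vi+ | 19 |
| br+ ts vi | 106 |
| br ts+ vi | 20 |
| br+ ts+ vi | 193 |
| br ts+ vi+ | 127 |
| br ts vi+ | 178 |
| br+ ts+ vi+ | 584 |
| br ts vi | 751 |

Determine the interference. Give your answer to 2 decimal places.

The two rarest classes, br ts+ vi and br+ ts vi+, are the double crossovers. Comparing them with the parentals, only the ts allele has switched, so ts is the middle locus and the order is br – ts – vi.
br–ts: (233 + 39)/1978 = 0.1375; ts–vi: (371 + 39)/1978 = 0.2073.
Expected DCO frequency = 0.1375 × 0.2073 ≈ 0.02850; observed = 39/1978 ≈ 0.01972.
Coefficient of coincidence = 0.01972/0.02850 ≈ 0.69; interference = 1 − 0.69 = 0.31.

0.31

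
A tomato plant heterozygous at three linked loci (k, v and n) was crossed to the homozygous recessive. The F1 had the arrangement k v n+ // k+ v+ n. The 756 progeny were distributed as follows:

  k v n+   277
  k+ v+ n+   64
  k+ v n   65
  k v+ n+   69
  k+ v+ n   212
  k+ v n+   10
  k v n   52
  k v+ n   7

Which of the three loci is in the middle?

The two rarest classes, k+ v n+ and k v+ n, are the double crossovers. Comparing them with the parentals, only the k allele has switched, so k is the middle locus and the order is n – k – v.

k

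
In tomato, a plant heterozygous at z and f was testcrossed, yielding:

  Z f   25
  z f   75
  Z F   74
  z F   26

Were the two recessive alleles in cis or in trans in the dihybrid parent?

The two most frequent classes are Z F (74) and z f (75); these are the parental (non-recombinant) types.
So the F1 carried Z F on one chromosome and z f on the other — the recessive alleles are on the same chromosome (cis / coupling).

cis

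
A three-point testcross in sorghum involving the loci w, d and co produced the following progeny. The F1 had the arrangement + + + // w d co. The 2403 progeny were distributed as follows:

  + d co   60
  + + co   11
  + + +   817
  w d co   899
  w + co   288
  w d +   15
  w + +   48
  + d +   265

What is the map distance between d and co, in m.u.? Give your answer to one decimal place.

24.1 m.u.

The two rarest classes, + + co and w d +, are the double crossovers. Comparing them with the parentals, only the co allele has switched, so co is the middle locus and the order is w – co – d.
Crossovers in the co–d interval produce the single-crossover classes + d + and w + co (265 + 288 = 553) plus the double crossovers (26).
RF(co–d) = (553 + 26) / 2403 = 579/2403 = 0.2409 → 24.1 m.u.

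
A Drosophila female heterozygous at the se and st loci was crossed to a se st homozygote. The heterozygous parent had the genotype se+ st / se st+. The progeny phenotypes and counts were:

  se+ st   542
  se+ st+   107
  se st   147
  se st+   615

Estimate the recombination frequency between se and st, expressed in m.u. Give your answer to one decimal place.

The recombinant classes are se+ st+ and se st: 107 + 147 = 254.
Recombination frequency = 254/1411 = 0.1800 ≈ 18.0%, i.e. 18.0 m.u.

18.0 m.u.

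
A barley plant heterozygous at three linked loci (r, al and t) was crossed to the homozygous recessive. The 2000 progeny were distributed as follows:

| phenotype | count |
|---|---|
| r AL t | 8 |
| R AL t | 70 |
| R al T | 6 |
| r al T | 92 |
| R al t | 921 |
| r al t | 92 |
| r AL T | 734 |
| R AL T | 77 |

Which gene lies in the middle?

t

The two most frequent reciprocal classes, R al t and r AL T, are the parental types, so the F1 was R al t / r AL T.
The two rarest classes, R al T and r AL t, are the double crossovers. Comparing them with the parentals, only the t allele has switched, so t is the middle locus and the order is al – t – r.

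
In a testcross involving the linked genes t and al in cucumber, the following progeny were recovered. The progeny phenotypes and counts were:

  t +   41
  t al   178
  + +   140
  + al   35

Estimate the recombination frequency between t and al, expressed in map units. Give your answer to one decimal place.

The two most frequent classes, + + (140) and t al (178), are the parental types, so the F1 was + + / t al.
The recombinant classes are + al and t +: 35 + 41 = 76.
Recombination frequency = 76/394 = 0.1929 ≈ 19.3%, i.e. 19.3 map units.

19.3 map units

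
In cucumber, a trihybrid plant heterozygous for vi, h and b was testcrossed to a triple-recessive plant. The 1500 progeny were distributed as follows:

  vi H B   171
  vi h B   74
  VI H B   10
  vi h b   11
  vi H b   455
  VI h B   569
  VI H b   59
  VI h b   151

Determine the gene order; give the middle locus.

h

The two most frequent reciprocal classes, VI h B and vi H b, are the parental types, so the F1 was VI h B / vi H b.
The two rarest classes, VI H B and vi h b, are the double crossovers. Comparing them with the parentals, only the h allele has switched, so h is the middle locus and the order is vi – h – b.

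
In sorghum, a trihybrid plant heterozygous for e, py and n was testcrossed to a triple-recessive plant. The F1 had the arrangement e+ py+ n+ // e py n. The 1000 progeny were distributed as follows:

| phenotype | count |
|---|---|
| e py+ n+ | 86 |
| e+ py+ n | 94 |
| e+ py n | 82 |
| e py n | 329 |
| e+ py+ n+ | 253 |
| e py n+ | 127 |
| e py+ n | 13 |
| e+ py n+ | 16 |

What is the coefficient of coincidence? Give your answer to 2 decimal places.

The two rarest classes, e+ py n+ and e py+ n, are the double crossovers. Comparing them with the parentals, only the py allele has switched, so py is the middle locus and the order is n – py – e.
n–py: (221 + 29)/1000 = 0.2500; py–e: (168 + 29)/1000 = 0.1970.
Expected DCO frequency = 0.2500 × 0.1970 ≈ 0.04925; observed = 29/1000 ≈ 0.02900.
Coefficient of coincidence = 0.02900/0.04925 ≈ 0.59.

0.59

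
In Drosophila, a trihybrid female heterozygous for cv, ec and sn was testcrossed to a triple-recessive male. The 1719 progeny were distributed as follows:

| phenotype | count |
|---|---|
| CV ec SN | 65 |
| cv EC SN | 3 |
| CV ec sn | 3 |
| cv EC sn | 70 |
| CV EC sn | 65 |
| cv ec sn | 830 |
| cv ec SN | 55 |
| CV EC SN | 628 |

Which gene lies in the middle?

The two most frequent reciprocal classes, CV EC SN and cv ec sn, are the parental types, so the F1 was CV EC SN / cv ec sn.
The two rarest classes, cv EC SN and CV ec sn, are the double crossovers. Comparing them with the parentals, only the cv allele has switched, so cv is the middle locus and the order is sn – cv – ec.

cv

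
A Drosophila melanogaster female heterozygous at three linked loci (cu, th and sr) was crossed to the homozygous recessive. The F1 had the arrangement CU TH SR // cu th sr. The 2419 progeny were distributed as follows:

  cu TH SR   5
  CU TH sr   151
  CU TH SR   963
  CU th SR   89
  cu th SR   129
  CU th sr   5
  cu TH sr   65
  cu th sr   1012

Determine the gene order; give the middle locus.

cu

The two rarest classes, cu TH SR and CU th sr, are the double crossovers. Comparing them with the parentals, only the cu allele has switched, so cu is the middle locus and the order is th – cu – sr.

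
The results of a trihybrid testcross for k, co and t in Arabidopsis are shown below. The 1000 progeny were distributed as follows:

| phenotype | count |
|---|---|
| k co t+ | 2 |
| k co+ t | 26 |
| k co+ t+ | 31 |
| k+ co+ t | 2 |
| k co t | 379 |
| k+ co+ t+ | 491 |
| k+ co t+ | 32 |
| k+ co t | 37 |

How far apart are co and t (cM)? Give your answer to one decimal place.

6.2 cM

The two most frequent reciprocal classes, k co t and k+ co+ t+, are the parental types, so the F1 was k co t / k+ co+ t+.
The two rarest classes, k co t+ and k+ co+ t, are the double crossovers. Comparing them with the parentals, only the t allele has switched, so t is the middle locus and the order is k – t – co.
Crossovers in the t–co interval produce the single-crossover classes k co+ t and k+ co t+ (26 + 32 = 58) plus the double crossovers (4).
RF(t–co) = (58 + 4) / 1000 = 62/1000 = 0.0620 → 6.2 cM.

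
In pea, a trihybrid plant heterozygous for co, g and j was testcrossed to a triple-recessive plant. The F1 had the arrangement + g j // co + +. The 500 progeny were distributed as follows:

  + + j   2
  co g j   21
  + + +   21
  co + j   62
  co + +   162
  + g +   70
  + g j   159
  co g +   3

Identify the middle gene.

The two rarest classes, + + j and co g +, are the double crossovers. Comparing them with the parentals, only the g allele has switched, so g is the middle locus and the order is j – g – co.

g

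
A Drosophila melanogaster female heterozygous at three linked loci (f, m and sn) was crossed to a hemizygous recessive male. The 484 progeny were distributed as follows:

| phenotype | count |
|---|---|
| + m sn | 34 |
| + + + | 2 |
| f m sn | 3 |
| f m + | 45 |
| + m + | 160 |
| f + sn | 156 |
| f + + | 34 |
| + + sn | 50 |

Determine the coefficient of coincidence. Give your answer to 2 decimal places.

The two most frequent reciprocal classes, + m + and f + sn, are the parental types, so the F1 was + m + / f + sn.
The two rarest classes, + + + and f m sn, are the double crossovers. Comparing them with the parentals, only the m allele has switched, so m is the middle locus and the order is f – m – sn.
f–m: (95 + 5)/484 = 0.2066; m–sn: (68 + 5)/484 = 0.1508.
Expected DCO frequency = 0.2066 × 0.1508 ≈ 0.03116; observed = 5/484 ≈ 0.01033.
Coefficient of coincidence = 0.01033/0.03116 ≈ 0.33.

0.33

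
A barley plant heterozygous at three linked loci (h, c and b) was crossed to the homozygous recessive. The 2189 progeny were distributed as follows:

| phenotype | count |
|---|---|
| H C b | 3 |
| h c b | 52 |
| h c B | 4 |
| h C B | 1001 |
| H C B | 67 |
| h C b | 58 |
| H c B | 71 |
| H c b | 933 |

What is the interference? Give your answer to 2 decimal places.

The two most frequent reciprocal classes, h C B and H c b, are the parental types, so the F1 was h C B / H c b.
The two rarest classes, h c B and H C b, are the double crossovers. Comparing them with the parentals, only the c allele has switched, so c is the middle locus and the order is h – c – b.
h–c: (119 + 7)/2189 = 0.0576; c–b: (129 + 7)/2189 = 0.0621.
Expected DCO frequency = 0.0576 × 0.0621 ≈ 0.00358; observed = 7/2189 ≈ 0.00320.
Coefficient of coincidence = 0.00320/0.00358 ≈ 0.89; interference = 1 − 0.89 = 0.11.

0.11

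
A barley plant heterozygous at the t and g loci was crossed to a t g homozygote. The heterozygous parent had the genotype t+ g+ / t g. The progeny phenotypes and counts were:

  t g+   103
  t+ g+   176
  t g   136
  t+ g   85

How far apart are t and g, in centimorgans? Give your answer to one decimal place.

37.6 centimorgans

The recombinant classes are t+ g and t g+: 85 + 103 = 188.
Recombination frequency = 188/500 = 0.3760 ≈ 37.6%, i.e. 37.6 centimorgans.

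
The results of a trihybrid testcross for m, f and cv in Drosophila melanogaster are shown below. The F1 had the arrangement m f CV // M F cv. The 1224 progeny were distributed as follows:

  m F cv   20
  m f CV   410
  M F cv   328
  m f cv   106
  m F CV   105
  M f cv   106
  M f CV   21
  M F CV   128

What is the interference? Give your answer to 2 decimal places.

0.28

The two rarest classes, M f CV and m F cv, are the double crossovers. Comparing them with the parentals, only the m allele has switched, so m is the middle locus and the order is cv – m – f.
cv–m: (234 + 41)/1224 = 0.2247; m–f: (211 + 41)/1224 = 0.2059.
Expected DCO frequency = 0.2247 × 0.2059 ≈ 0.04627; observed = 41/1224 ≈ 0.03350.
Coefficient of coincidence = 0.03350/0.04627 ≈ 0.72; interference = 1 − 0.72 = 0.28.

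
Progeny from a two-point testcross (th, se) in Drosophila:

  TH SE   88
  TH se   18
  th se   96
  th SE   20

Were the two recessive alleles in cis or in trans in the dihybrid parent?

The two most frequent classes are TH SE (88) and th se (96); these are the parental (non-recombinant) types.
So the F1 carried TH SE on one chromosome and th se on the other — the recessive alleles are on the same chromosome (cis / coupling).

cis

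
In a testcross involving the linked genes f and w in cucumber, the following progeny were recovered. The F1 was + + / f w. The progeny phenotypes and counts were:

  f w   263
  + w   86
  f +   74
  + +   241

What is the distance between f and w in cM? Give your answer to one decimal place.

24.1 cM

The recombinant classes are + w and f +: 86 + 74 = 160.
Recombination frequency = 160/664 = 0.2410 ≈ 24.1%, i.e. 24.1 cM.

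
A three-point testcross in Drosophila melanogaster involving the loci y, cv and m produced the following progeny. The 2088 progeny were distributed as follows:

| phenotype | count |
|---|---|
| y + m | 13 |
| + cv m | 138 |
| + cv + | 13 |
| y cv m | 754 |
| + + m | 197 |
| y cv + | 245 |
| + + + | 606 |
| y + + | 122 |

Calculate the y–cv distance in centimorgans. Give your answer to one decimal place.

13.7 centimorgans

The two most frequent reciprocal classes, + + + and y cv m, are the parental types, so the F1 was + + + / y cv m.
The two rarest classes, + cv + and y + m, are the double crossovers. Comparing them with the parentals, only the cv allele has switched, so cv is the middle locus and the order is m – cv – y.
Crossovers in the cv–y interval produce the single-crossover classes y + + and + cv m (122 + 138 = 260) plus the double crossovers (26).
RF(cv–y) = (260 + 26) / 2088 = 286/2088 = 0.1370 → 13.7 centimorgans.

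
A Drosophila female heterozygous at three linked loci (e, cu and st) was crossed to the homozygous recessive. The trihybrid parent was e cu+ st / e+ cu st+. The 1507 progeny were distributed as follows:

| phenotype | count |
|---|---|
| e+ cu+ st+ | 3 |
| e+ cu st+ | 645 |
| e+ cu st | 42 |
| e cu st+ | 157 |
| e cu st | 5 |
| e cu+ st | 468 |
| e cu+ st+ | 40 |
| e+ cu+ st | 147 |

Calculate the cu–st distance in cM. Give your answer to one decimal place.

The two rarest classes, e cu st and e+ cu+ st+, are the double crossovers. Comparing them with the parentals, only the cu allele has switched, so cu is the middle locus and the order is e – cu – st.
Crossovers in the cu–st interval produce the single-crossover classes e cu+ st+ and e+ cu st (40 + 42 = 82) plus the double crossovers (8).
RF(cu–st) = (82 + 8) / 1507 = 90/1507 = 0.0597 → 6.0 cM.

6.0 cM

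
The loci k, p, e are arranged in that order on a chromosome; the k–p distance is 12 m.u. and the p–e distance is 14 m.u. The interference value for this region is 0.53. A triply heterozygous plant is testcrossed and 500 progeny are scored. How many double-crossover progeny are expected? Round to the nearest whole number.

4

Map distances give recombination frequencies of 0.120 and 0.140 for the two intervals.
With interference 0.53 (so coincidence = 0.47), expected double-crossover frequency = 0.120 × 0.140 × 0.47 = 0.00790.
Expected number = 0.00790 × 500 = 3.95 ≈ 4.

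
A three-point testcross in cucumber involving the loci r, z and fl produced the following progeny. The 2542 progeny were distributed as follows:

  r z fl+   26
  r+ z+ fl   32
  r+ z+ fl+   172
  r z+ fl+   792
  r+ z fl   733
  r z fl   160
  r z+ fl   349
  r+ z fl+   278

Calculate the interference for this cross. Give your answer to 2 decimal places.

The two most frequent reciprocal classes, r z+ fl+ and r+ z fl, are the parental types, so the F1 was r z+ fl+ / r+ z fl.
The two rarest classes, r z fl+ and r+ z+ fl, are the double crossovers. Comparing them with the parentals, only the z allele has switched, so z is the middle locus and the order is r – z – fl.
r–z: (332 + 58)/2542 = 0.1534; z–fl: (627 + 58)/2542 = 0.2695.
Expected DCO frequency = 0.1534 × 0.2695 ≈ 0.04134; observed = 58/2542 ≈ 0.02282.
Coefficient of coincidence = 0.02282/0.04134 ≈ 0.55; interference = 1 − 0.55 = 0.45.

0.45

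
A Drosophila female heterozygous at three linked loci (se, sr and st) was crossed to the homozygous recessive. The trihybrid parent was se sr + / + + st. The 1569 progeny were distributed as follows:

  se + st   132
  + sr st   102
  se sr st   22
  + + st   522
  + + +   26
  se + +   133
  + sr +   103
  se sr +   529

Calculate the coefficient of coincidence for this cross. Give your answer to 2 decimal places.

The two rarest classes, se sr st and + + +, are the double crossovers. Comparing them with the parentals, only the st allele has switched, so st is the middle locus and the order is sr – st – se.
sr–st: (235 + 48)/1569 = 0.1804; st–se: (235 + 48)/1569 = 0.1804.
Expected DCO frequency = 0.1804 × 0.1804 ≈ 0.03254; observed = 48/1569 ≈ 0.03059.
Coefficient of coincidence = 0.03059/0.03254 ≈ 0.94.

0.94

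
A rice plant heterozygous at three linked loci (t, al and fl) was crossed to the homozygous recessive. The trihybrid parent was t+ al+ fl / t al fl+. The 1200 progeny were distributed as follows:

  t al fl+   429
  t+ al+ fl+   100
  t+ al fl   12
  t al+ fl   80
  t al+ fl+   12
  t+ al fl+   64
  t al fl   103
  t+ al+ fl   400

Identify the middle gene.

al

The two rarest classes, t+ al fl and t al+ fl+, are the double crossovers. Comparing them with the parentals, only the al allele has switched, so al is the middle locus and the order is fl – al – t.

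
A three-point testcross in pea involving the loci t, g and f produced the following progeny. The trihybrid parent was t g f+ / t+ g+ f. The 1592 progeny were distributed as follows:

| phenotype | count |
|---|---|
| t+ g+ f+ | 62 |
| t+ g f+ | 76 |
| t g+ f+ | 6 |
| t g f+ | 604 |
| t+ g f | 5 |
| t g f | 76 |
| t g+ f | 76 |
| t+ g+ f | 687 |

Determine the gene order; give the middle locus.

g

The two rarest classes, t g+ f+ and t+ g f, are the double crossovers. Comparing them with the parentals, only the g allele has switched, so g is the middle locus and the order is t – g – f.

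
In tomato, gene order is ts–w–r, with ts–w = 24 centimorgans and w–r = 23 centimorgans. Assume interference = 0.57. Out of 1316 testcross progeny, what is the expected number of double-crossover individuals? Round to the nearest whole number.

31

Map distances give recombination frequencies of 0.240 and 0.230 for the two intervals.
With interference 0.57 (so coincidence = 0.43), expected double-crossover frequency = 0.240 × 0.230 × 0.43 = 0.02374.
Expected number = 0.02374 × 1316 = 31.24 ≈ 31.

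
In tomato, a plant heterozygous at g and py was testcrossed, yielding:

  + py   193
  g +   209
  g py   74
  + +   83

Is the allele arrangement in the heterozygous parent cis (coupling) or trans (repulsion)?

trans

The two most frequent classes are + py (193) and g + (209); these are the parental (non-recombinant) types.
So the F1 carried + py on one chromosome and g + on the other — the recessive alleles are on opposite chromosomes (trans / repulsion).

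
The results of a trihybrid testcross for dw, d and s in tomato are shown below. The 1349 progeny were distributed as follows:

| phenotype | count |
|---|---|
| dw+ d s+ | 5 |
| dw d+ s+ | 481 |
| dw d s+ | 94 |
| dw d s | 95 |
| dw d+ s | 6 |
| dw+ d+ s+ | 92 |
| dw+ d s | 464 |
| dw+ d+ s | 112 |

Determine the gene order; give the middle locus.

The two most frequent reciprocal classes, dw+ d s and dw d+ s+, are the parental types, so the F1 was dw+ d s / dw d+ s+.
The two rarest classes, dw+ d s+ and dw d+ s, are the double crossovers. Comparing them with the parentals, only the s allele has switched, so s is the middle locus and the order is dw – s – d.

s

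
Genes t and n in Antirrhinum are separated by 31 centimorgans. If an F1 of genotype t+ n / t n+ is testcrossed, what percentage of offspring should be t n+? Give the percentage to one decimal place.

A map distance of 31 centimorgans corresponds to a recombination frequency of 0.310.
The F1 is t+ n / t n+, so t n+ is a parental gamete class with expected frequency (1 − r)/2 = 0.690/2 = 0.3450.
That is 0.3450 = 34.5% of the progeny.

34.5%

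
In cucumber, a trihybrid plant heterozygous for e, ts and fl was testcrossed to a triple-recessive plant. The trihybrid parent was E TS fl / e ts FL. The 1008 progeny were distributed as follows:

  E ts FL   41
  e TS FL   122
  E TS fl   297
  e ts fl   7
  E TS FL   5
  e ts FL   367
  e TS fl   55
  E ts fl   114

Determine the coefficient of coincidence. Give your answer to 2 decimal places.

0.45

The two rarest classes, E TS FL and e ts fl, are the double crossovers. Comparing them with the parentals, only the fl allele has switched, so fl is the middle locus and the order is e – fl – ts.
e–fl: (96 + 12)/1008 = 0.1071; fl–ts: (236 + 12)/1008 = 0.2460.
Expected DCO frequency = 0.1071 × 0.2460 ≈ 0.02635; observed = 12/1008 ≈ 0.01190.
Coefficient of coincidence = 0.01190/0.02635 ≈ 0.45.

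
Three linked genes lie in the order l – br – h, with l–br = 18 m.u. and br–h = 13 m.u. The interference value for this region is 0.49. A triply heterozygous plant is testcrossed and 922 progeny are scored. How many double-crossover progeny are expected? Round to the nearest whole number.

11

Map distances give recombination frequencies of 0.180 and 0.130 for the two intervals.
With interference 0.49 (so coincidence = 0.51), expected double-crossover frequency = 0.180 × 0.130 × 0.51 = 0.01193.
Expected number = 0.01193 × 922 = 11.00 ≈ 11.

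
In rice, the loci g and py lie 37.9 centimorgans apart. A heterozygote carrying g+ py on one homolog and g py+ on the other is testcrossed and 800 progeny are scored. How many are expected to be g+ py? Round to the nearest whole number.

A map distance of 37.9 centimorgans corresponds to a recombination frequency of 0.379.
The F1 is g+ py / g py+, so g+ py is a parental gamete class with expected frequency (1 − r)/2 = 0.621/2 = 0.3105.
Expected number = 0.3105 × 800 = 248.40 ≈ 248.

248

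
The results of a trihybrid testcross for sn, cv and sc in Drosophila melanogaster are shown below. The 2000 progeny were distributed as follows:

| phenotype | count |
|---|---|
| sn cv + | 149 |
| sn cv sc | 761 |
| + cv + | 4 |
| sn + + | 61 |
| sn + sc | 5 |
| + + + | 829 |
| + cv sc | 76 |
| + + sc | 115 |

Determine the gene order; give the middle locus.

cv

The two most frequent reciprocal classes, sn cv sc and + + +, are the parental types, so the F1 was sn cv sc / + + +.
The two rarest classes, sn + sc and + cv +, are the double crossovers. Comparing them with the parentals, only the cv allele has switched, so cv is the middle locus and the order is sn – cv – sc.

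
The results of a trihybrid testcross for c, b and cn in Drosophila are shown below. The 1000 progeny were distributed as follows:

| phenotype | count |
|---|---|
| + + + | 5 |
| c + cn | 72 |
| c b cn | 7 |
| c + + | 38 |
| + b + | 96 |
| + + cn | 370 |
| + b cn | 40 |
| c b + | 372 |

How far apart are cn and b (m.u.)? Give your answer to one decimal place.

The two most frequent reciprocal classes, c b + and + + cn, are the parental types, so the F1 was c b + / + + cn.
The two rarest classes, c b cn and + + +, are the double crossovers. Comparing them with the parentals, only the cn allele has switched, so cn is the middle locus and the order is b – cn – c.
Crossovers in the b–cn interval produce the single-crossover classes c + + and + b cn (38 + 40 = 78) plus the double crossovers (12).
RF(b–cn) = (78 + 12) / 1000 = 90/1000 = 0.0900 → 9.0 m.u.

9.0 m.u.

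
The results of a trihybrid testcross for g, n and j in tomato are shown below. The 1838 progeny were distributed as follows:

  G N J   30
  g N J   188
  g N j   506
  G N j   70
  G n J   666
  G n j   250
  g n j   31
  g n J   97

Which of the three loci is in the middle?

The two most frequent reciprocal classes, g N j and G n J, are the parental types, so the F1 was g N j / G n J.
The two rarest classes, g n j and G N J, are the double crossovers. Comparing them with the parentals, only the n allele has switched, so n is the middle locus and the order is g – n – j.

n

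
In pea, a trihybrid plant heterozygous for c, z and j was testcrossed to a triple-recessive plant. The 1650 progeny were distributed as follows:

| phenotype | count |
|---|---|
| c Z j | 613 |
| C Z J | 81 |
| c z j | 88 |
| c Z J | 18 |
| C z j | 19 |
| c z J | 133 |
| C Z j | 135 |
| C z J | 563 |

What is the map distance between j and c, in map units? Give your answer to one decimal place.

18.5 map units

The two most frequent reciprocal classes, c Z j and C z J, are the parental types, so the F1 was c Z j / C z J.
The two rarest classes, c Z J and C z j, are the double crossovers. Comparing them with the parentals, only the j allele has switched, so j is the middle locus and the order is z – j – c.
Crossovers in the j–c interval produce the single-crossover classes C Z j and c z J (135 + 133 = 268) plus the double crossovers (37).
RF(j–c) = (268 + 37) / 1650 = 305/1650 = 0.1848 → 18.5 map units.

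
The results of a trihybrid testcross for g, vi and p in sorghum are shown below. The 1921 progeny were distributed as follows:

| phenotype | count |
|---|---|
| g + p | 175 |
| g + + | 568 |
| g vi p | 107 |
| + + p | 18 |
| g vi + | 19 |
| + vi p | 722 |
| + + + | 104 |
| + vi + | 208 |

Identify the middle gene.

The two most frequent reciprocal classes, + vi p and g + +, are the parental types, so the F1 was + vi p / g + +.
The two rarest classes, + + p and g vi +, are the double crossovers. Comparing them with the parentals, only the vi allele has switched, so vi is the middle locus and the order is p – vi – g.

vi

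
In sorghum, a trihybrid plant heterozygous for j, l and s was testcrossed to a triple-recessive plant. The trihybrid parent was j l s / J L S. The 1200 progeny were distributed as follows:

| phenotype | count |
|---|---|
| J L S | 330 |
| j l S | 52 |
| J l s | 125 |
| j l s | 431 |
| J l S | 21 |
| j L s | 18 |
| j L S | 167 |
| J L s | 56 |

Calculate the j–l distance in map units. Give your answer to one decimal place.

27.6 map units

The two rarest classes, j L s and J l S, are the double crossovers. Comparing them with the parentals, only the l allele has switched, so l is the middle locus and the order is j – l – s.
Crossovers in the j–l interval produce the single-crossover classes J l s and j L S (125 + 167 = 292) plus the double crossovers (39).
RF(j–l) = (292 + 39) / 1200 = 331/1200 = 0.2758 → 27.6 map units.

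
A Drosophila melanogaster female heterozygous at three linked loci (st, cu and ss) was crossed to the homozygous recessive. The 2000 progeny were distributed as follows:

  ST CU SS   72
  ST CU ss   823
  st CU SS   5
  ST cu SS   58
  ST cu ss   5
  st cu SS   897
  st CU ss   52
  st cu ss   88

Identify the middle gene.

The two most frequent reciprocal classes, st cu SS and ST CU ss, are the parental types, so the F1 was st cu SS / ST CU ss.
The two rarest classes, st CU SS and ST cu ss, are the double crossovers. Comparing them with the parentals, only the cu allele has switched, so cu is the middle locus and the order is st – cu – ss.

cu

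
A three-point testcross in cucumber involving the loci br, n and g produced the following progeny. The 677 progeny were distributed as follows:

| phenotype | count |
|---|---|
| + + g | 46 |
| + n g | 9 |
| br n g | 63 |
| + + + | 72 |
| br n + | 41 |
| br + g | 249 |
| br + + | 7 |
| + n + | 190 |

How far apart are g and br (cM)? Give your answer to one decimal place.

The two most frequent reciprocal classes, + n + and br + g, are the parental types, so the F1 was + n + / br + g.
The two rarest classes, + n g and br + +, are the double crossovers. Comparing them with the parentals, only the g allele has switched, so g is the middle locus and the order is n – g – br.
Crossovers in the g–br interval produce the single-crossover classes br n + and + + g (41 + 46 = 87) plus the double crossovers (16).
RF(g–br) = (87 + 16) / 677 = 103/677 = 0.1521 → 15.2 cM.

15.2 cM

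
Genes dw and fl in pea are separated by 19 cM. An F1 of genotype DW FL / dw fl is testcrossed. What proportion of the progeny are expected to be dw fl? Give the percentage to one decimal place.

40.5%

A map distance of 19 cM corresponds to a recombination frequency of 0.190.
The F1 is DW FL / dw fl, so dw fl is a parental gamete class with expected frequency (1 − r)/2 = 0.810/2 = 0.4050.
That is 0.4050 = 40.5% of the progeny.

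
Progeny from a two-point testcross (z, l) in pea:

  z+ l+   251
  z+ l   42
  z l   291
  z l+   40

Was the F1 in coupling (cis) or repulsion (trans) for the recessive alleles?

The two most frequent classes are z+ l+ (251) and z l (291); these are the parental (non-recombinant) types.
So the F1 carried z+ l+ on one chromosome and z l on the other — the recessive alleles are on the same chromosome (cis / coupling).

cis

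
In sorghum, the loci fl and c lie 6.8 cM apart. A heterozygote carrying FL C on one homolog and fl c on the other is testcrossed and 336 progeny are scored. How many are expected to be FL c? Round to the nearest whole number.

11

A map distance of 6.8 cM corresponds to a recombination frequency of 0.068.
The F1 is FL C / fl c, so FL c is a recombinant gamete class with expected frequency r/2 = 0.068/2 = 0.0340.
Expected number = 0.0340 × 336 = 11.42 ≈ 11.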